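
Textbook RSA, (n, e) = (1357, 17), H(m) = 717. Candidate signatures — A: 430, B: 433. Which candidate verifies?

Candidate A: 430^2 = 184900 ≡ 348; 430^4 ≡ 348^2 = 121104 ≡ 331; 430^8 ≡ 331^2 = 109561 ≡ 1001; 430^16 ≡ 1001^2 = 1002001 ≡ 535; 17 = 16 + 1, so 430^17 ≡ 535·430 ≡ 717 (mod 1357)
  → matches H(m) = 717
Candidate B: 433^2 = 187489 ≡ 223; 433^4 ≡ 223^2 = 49729 ≡ 877; 433^8 ≡ 877^2 = 769129 ≡ 1067; 433^16 ≡ 1067^2 = 1138489 ≡ 1323; 17 = 16 + 1, so 433^17 ≡ 1323·433 ≡ 205 (mod 1357)

A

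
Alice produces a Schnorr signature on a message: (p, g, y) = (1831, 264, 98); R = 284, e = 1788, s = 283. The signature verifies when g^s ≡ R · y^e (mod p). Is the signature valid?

g^s mod p:
264^2 = 69696 ≡ 118
264^4 ≡ 118^2 = 13924 ≡ 1107
264^8 ≡ 1107^2 = 1225449 ≡ 510
264^16 ≡ 510^2 = 260100 ≡ 98
264^32 ≡ 98^2 = 9604 ≡ 449
264^64 ≡ 449^2 = 201601 ≡ 191
264^128 ≡ 191^2 = 36481 ≡ 1692
264^256 ≡ 1692^2 = 2862864 ≡ 1011
283 = 256 + 16 + 8 + 2 + 1, so 264^283 ≡ 1011·98·510·118·264 ≡ 980 (mod 1831)
R · y^e mod p:
98^2 = 9604 ≡ 449
98^4 ≡ 449^2 = 201601 ≡ 191
98^8 ≡ 191^2 = 36481 ≡ 1692
98^16 ≡ 1692^2 = 2862864 ≡ 1011
98^32 ≡ 1011^2 = 1022121 ≡ 423
98^64 ≡ 423^2 = 178929 ≡ 1322
98^128 ≡ 1322^2 = 1747684 ≡ 910
98^256 ≡ 910^2 = 828100 ≡ 488
98^512 ≡ 488^2 = 238144 ≡ 114
98^1024 ≡ 114^2 = 12996 ≡ 179
1788 = 1024 + 512 + 128 + 64 + 32 + 16 + 8 + 4, so 98^1788 ≡ 179·114·910·1322·423·1011·1692·191 ≡ 725 (mod 1831)
284·725 = 205900 ≡ 828 (mod 1831)
980 ≠ 828; the check fails.

invalid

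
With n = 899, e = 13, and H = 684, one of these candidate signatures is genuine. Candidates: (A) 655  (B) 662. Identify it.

A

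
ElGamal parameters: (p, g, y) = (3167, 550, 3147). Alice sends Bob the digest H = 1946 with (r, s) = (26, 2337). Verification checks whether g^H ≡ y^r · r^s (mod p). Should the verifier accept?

Left side g^H mod p:
550^2 = 302500 ≡ 1635
550^4 ≡ 1635^2 = 2673225 ≡ 277
550^8 ≡ 277^2 = 76729 ≡ 721
550^16 ≡ 721^2 = 519841 ≡ 453
550^32 ≡ 453^2 = 205209 ≡ 2521
550^64 ≡ 2521^2 = 6355441 ≡ 2439
550^128 ≡ 2439^2 = 5948721 ≡ 1095
550^256 ≡ 1095^2 = 1199025 ≡ 1899
550^512 ≡ 1899^2 = 3606201 ≡ 2155
550^1024 ≡ 2155^2 = 4644025 ≡ 1203
1946 = 1024 + 512 + 256 + 128 + 16 + 8 + 2, so 550^1946 ≡ 1203·2155·1899·1095·453·721·1635 ≡ 3089 (mod 3167)
Right side y^r · r^s mod p:
3147^2 = 9903609 ≡ 400
3147^4 ≡ 400^2 = 160000 ≡ 1650
3147^8 ≡ 1650^2 = 2722500 ≡ 2047
3147^16 ≡ 2047^2 = 4190209 ≡ 268
26 = 16 + 8 + 2, so 3147^26 ≡ 268·2047·400 ≡ 137 (mod 3167)
26^2 = 676
26^4 ≡ 676^2 = 456976 ≡ 928
26^8 ≡ 928^2 = 861184 ≡ 2927
26^16 ≡ 2927^2 = 8567329 ≡ 594
26^32 ≡ 594^2 = 352836 ≡ 1299
26^64 ≡ 1299^2 = 1687401 ≡ 2557
26^128 ≡ 2557^2 = 6538249 ≡ 1561
26^256 ≡ 1561^2 = 2436721 ≡ 1298
26^512 ≡ 1298^2 = 1684804 ≡ 3127
26^1024 ≡ 3127^2 = 9778129 ≡ 1600
26^2048 ≡ 1600^2 = 2560000 ≡ 1064
2337 = 2048 + 256 + 32 + 1, so 26^2337 ≡ 1064·1298·1299·26 ≡ 2316 (mod 3167)
137·2316 = 317292 ≡ 592 (mod 3167)
3089 ≠ 592, so verification fails.

reject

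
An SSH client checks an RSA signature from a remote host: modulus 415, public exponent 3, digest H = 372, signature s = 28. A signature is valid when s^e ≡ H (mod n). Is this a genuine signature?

genuine

s^3 mod 415 = 372
Since 372 equals the digest 372, verification succeeds.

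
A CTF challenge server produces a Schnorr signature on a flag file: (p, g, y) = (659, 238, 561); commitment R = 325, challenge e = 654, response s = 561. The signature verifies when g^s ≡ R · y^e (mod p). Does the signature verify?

g^s mod p:
238^561 mod 659 = 324
R · y^e mod p:
561^654 mod 659 = 587
325·587 = 190775 ≡ 324 (mod 659)
324 ≡ 324 (mod 659); signature holds.

verifies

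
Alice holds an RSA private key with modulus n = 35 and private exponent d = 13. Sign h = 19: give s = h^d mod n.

19

Squares mod 35: h^1≡19, h^2≡11, h^4≡16, h^8≡11
13 = 8 + 4 + 1, so h^13 ≡ 11·16·19 ≡ 19 (mod 35)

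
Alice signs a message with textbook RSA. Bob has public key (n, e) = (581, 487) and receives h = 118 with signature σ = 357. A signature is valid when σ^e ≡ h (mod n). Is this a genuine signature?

σ^2 ≡ 357^2 = 127449 ≡ 210
σ^4 ≡ 210^2 = 44100 ≡ 525
σ^8 ≡ 525^2 = 275625 ≡ 231
σ^16 ≡ 231^2 = 53361 ≡ 490
σ^32 ≡ 490^2 = 240100 ≡ 147
σ^64 ≡ 147^2 = 21609 ≡ 112
σ^128 ≡ 112^2 = 12544 ≡ 343
σ^256 ≡ 343^2 = 117649 ≡ 287
487 = 256 + 128 + 64 + 32 + 4 + 2 + 1, so σ^487 ≡ 287·343·112·147·525·210·357 ≡ 483 (mod 581)
σ^487 mod 581 = 483, but h = 118.

forged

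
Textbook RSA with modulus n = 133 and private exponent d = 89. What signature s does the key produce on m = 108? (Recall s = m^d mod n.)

117

Squares mod 133: m^1≡108, m^2≡93, m^4≡4, m^8≡16, m^16≡123, m^32≡100, m^64≡25
89 = 64 + 16 + 8 + 1, so m^89 ≡ 25·123·16·108 ≡ 117 (mod 133)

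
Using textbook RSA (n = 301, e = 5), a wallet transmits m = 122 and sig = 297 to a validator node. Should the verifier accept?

reject

sig^5 mod 301 = 180
sig^5 mod 301 = 180, but m = 122.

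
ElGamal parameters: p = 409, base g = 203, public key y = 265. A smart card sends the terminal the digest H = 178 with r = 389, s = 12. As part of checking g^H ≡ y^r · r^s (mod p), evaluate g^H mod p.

85

203^2 = 41209 ≡ 309
203^4 ≡ 309^2 = 95481 ≡ 184
203^8 ≡ 184^2 = 33856 ≡ 318
203^16 ≡ 318^2 = 101124 ≡ 101
203^32 ≡ 101^2 = 10201 ≡ 385
203^64 ≡ 385^2 = 148225 ≡ 167
203^128 ≡ 167^2 = 27889 ≡ 77
178 = 128 + 32 + 16 + 2, so 203^178 ≡ 77·385·101·309 ≡ 85 (mod 409)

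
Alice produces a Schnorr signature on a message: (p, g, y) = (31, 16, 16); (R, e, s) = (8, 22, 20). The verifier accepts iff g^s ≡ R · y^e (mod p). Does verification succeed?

g^s mod p:
16^20 mod 31 = 1
R · y^e mod p:
16^22 mod 31 = 8
8·8 = 64 ≡ 2 (mod 31)
1 ≠ 2; the check fails.

fails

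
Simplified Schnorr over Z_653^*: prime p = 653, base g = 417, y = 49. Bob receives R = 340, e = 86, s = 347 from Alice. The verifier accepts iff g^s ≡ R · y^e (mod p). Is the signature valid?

invalid

g^s mod p:
417^2 = 173889 ≡ 191
417^4 ≡ 191^2 = 36481 ≡ 566
417^8 ≡ 566^2 = 320356 ≡ 386
417^16 ≡ 386^2 = 148996 ≡ 112
417^32 ≡ 112^2 = 12544 ≡ 137
417^64 ≡ 137^2 = 18769 ≡ 485
417^128 ≡ 485^2 = 235225 ≡ 145
417^256 ≡ 145^2 = 21025 ≡ 129
347 = 256 + 64 + 16 + 8 + 2 + 1, so 417^347 ≡ 129·485·112·386·191·417 ≡ 371 (mod 653)
R · y^e mod p:
49^2 = 2401 ≡ 442
49^4 ≡ 442^2 = 195364 ≡ 117
49^8 ≡ 117^2 = 13689 ≡ 629
49^16 ≡ 629^2 = 395641 ≡ 576
49^32 ≡ 576^2 = 331776 ≡ 52
49^64 ≡ 52^2 = 2704 ≡ 92
86 = 64 + 16 + 4 + 2, so 49^86 ≡ 92·576·117·442 ≡ 166 (mod 653)
340·166 = 56440 ≡ 282 (mod 653)
371 ≠ 282; the check fails.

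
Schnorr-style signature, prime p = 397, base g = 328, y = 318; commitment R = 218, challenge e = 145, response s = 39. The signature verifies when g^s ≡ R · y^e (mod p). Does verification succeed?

passes

g^s mod p:
328^2 = 107584 ≡ 394
328^4 ≡ 394^2 = 155236 ≡ 9
328^8 ≡ 9^2 = 81
328^16 ≡ 81^2 = 6561 ≡ 209
328^32 ≡ 209^2 = 43681 ≡ 11
39 = 32 + 4 + 2 + 1, so 328^39 ≡ 11·9·394·328 ≡ 246 (mod 397)
R · y^e mod p:
318^2 = 101124 ≡ 286
318^4 ≡ 286^2 = 81796 ≡ 14
318^8 ≡ 14^2 = 196
318^16 ≡ 196^2 = 38416 ≡ 304
318^32 ≡ 304^2 = 92416 ≡ 312
318^64 ≡ 312^2 = 97344 ≡ 79
318^128 ≡ 79^2 = 6241 ≡ 286
145 = 128 + 16 + 1, so 318^145 ≡ 286·304·318 ≡ 318 (mod 397)
218·318 = 69324 ≡ 246 (mod 397)
246 ≡ 246 (mod 397); signature holds.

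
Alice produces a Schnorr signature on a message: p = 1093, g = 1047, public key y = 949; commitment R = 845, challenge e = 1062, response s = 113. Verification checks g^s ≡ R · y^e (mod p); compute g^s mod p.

1047^2 = 1096209 ≡ 1023
1047^4 ≡ 1023^2 = 1046529 ≡ 528
1047^8 ≡ 528^2 = 278784 ≡ 69
1047^16 ≡ 69^2 = 4761 ≡ 389
1047^32 ≡ 389^2 = 151321 ≡ 487
1047^64 ≡ 487^2 = 237169 ≡ 1081
113 = 64 + 32 + 16 + 1, so 1047^113 ≡ 1081·487·389·1047 ≡ 854 (mod 1093)

854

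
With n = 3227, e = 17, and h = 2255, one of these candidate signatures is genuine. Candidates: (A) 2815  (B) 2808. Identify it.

B

Candidate A: Squares mod 3227: 2815^1≡2815, 2815^2≡1940, 2815^4≡918, 2815^8≡477, 2815^16≡1639; 17 = 16 + 1, so 2815^17 ≡ 1639·2815 ≡ 2402 (mod 3227)
Candidate B: Squares mod 3227: 2808^1≡2808, 2808^2≡1303, 2808^4≡407, 2808^8≡1072, 2808^16≡372; 17 = 16 + 1, so 2808^17 ≡ 372·2808 ≡ 2255 (mod 3227)
  → matches h = 2255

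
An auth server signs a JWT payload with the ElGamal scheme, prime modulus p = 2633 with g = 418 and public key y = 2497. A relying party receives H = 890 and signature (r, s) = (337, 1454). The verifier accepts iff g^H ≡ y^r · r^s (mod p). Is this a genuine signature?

forged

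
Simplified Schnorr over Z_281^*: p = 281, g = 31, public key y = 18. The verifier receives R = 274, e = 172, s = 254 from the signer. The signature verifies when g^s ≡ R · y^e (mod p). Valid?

g^s mod p:
31^2 = 961 ≡ 118
31^4 ≡ 118^2 = 13924 ≡ 155
31^8 ≡ 155^2 = 24025 ≡ 140
31^16 ≡ 140^2 = 19600 ≡ 211
31^32 ≡ 211^2 = 44521 ≡ 123
31^64 ≡ 123^2 = 15129 ≡ 236
31^128 ≡ 236^2 = 55696 ≡ 58
254 = 128 + 64 + 32 + 16 + 8 + 4 + 2, so 31^254 ≡ 58·236·123·211·140·155·118 ≡ 119 (mod 281)
R · y^e mod p:
18^2 = 324 ≡ 43
18^4 ≡ 43^2 = 1849 ≡ 163
18^8 ≡ 163^2 = 26569 ≡ 155
18^16 ≡ 155^2 = 24025 ≡ 140
18^32 ≡ 140^2 = 19600 ≡ 211
18^64 ≡ 211^2 = 44521 ≡ 123
18^128 ≡ 123^2 = 15129 ≡ 236
172 = 128 + 32 + 8 + 4, so 18^172 ≡ 236·211·155·163 ≡ 211 (mod 281)
274·211 = 57814 ≡ 209 (mod 281)
119 ≠ 209; the check fails.

no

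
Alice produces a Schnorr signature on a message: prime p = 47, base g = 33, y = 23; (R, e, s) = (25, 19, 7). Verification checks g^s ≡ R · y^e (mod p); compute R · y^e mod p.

Squares mod 47: 23^1≡23, 23^2≡12, 23^4≡3, 23^8≡9, 23^16≡34
19 = 16 + 2 + 1, so 23^19 ≡ 34·12·23 ≡ 31 (mod 47)
R · y^e ≡ 25·31 = 775 ≡ 23 (mod 47)

23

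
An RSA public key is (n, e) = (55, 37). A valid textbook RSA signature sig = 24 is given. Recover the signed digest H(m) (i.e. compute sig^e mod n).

sig^37 mod 55 = 29

29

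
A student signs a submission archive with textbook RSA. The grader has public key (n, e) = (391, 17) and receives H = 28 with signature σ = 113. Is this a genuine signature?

genuine

σ^2 ≡ 113^2 = 12769 ≡ 257
σ^4 ≡ 257^2 = 66049 ≡ 361
σ^8 ≡ 361^2 = 130321 ≡ 118
σ^16 ≡ 118^2 = 13924 ≡ 239
17 = 16 + 1, so σ^17 ≡ 239·113 ≡ 28 (mod 391)
Since 28 equals the digest 28, verification succeeds.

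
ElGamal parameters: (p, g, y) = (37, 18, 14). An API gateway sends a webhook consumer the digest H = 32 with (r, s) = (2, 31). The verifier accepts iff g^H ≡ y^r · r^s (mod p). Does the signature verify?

Left side g^H mod p:
18^2 = 324 ≡ 28
18^4 ≡ 28^2 = 784 ≡ 7
18^8 ≡ 7^2 = 49 ≡ 12
18^16 ≡ 12^2 = 144 ≡ 33
18^32 ≡ 33^2 = 1089 ≡ 16
Right side y^r · r^s mod p:
14^2 = 196 ≡ 11
2^2 = 4
2^4 ≡ 4^2 = 16
2^8 ≡ 16^2 = 256 ≡ 34
2^16 ≡ 34^2 = 1156 ≡ 9
31 = 16 + 8 + 4 + 2 + 1, so 2^31 ≡ 9·34·16·4·2 ≡ 22 (mod 37)
11·22 = 242 ≡ 20 (mod 37)
16 ≠ 20, so verification fails.

does not verify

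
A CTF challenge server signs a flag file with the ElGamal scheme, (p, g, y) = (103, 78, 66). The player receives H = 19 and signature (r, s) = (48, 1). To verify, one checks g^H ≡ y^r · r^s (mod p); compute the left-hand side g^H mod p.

78^2 = 6084 ≡ 7
78^4 ≡ 7^2 = 49
78^8 ≡ 49^2 = 2401 ≡ 32
78^16 ≡ 32^2 = 1024 ≡ 97
19 = 16 + 2 + 1, so 78^19 ≡ 97·7·78 ≡ 20 (mod 103)

20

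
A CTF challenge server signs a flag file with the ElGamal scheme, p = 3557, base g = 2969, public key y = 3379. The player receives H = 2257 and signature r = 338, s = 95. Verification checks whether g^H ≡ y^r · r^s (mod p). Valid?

yes

Left side g^H mod p:
Squares mod 3557: 2969^1≡2969, 2969^2≡715, 2969^4≡2574, 2969^8≡2342, 2969^16≡70, 2969^32≡1343, 2969^64≡250, 2969^128≡2031, 2969^256≡2398, 2969^512≡2292, 2969^1024≡3132, 2969^2048≡2775
2257 = 2048 + 128 + 64 + 16 + 1, so 2969^2257 ≡ 2775·2031·250·70·2969 ≡ 2922 (mod 3557)
Right side y^r · r^s mod p:
Squares mod 3557: 3379^1≡3379, 3379^2≡3228, 3379^4≡1531, 3379^8≡3455, 3379^16≡3290, 3379^32≡149, 3379^64≡859, 3379^128≡1582, 3379^256≡2153
338 = 256 + 64 + 16 + 2, so 3379^338 ≡ 2153·859·3290·3228 ≡ 2818 (mod 3557)
Squares mod 3557: 338^1≡338, 338^2≡420, 338^4≡2107, 338^8≡313, 338^16≡1930, 338^32≡721, 338^64≡519
95 = 64 + 16 + 8 + 4 + 2 + 1, so 338^95 ≡ 519·1930·313·2107·420·338 ≡ 1286 (mod 3557)
2818·1286 = 3623948 ≡ 2922 (mod 3557)
2922 ≡ 2922 (mod 3557), so the signature is genuine.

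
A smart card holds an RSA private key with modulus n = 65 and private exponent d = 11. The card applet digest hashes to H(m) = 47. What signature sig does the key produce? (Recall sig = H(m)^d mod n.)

18

(H(m))^2 ≡ 47^2 = 2209 ≡ 64
(H(m))^4 ≡ 64^2 = 4096 ≡ 1
(H(m))^8 ≡ 1^2 = 1
11 = 8 + 2 + 1, so (H(m))^11 ≡ 1·64·47 ≡ 18 (mod 65)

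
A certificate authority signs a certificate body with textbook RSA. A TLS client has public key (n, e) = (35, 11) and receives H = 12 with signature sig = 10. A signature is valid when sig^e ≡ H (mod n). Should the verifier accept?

sig^2 ≡ 10^2 = 100 ≡ 30
sig^4 ≡ 30^2 = 900 ≡ 25
sig^8 ≡ 25^2 = 625 ≡ 30
11 = 8 + 2 + 1, so sig^11 ≡ 30·30·10 ≡ 5 (mod 35)
sig^11 mod 35 = 5, but H = 12.

reject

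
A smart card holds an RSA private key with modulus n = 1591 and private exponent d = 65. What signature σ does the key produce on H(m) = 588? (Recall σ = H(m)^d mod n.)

793

(H(m))^65 mod 1591 = 793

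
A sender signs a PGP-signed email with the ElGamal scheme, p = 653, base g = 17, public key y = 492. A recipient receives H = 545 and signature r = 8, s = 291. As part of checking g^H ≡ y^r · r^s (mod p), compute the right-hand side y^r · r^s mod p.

Squares mod 653: 492^1≡492, 492^2≡454, 492^4≡421, 492^8≡278
492^8 ≡ 278 (mod 653)
Squares mod 653: 8^1≡8, 8^2≡64, 8^4≡178, 8^8≡340, 8^16≡19, 8^32≡361, 8^64≡374, 8^128≡134, 8^256≡325
291 = 256 + 32 + 2 + 1, so 8^291 ≡ 325·361·64·8 ≡ 277 (mod 653)
y^r · r^s ≡ 278·277 = 77006 ≡ 605 (mod 653)

605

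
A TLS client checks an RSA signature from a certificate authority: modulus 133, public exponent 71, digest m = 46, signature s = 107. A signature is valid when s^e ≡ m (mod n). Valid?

s^71 mod 133 = 46
46 = m, so the signature checks out.

yes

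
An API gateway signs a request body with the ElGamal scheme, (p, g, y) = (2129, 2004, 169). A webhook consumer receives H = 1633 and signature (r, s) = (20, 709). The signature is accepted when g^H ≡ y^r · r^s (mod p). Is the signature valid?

invalid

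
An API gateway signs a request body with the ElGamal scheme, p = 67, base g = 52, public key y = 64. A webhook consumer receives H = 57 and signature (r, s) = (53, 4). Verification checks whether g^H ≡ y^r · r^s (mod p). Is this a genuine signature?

Left side g^H mod p:
52^2 = 2704 ≡ 24
52^4 ≡ 24^2 = 576 ≡ 40
52^8 ≡ 40^2 = 1600 ≡ 59
52^16 ≡ 59^2 = 3481 ≡ 64
52^32 ≡ 64^2 = 4096 ≡ 9
57 = 32 + 16 + 8 + 1, so 52^57 ≡ 9·64·59·52 ≡ 43 (mod 67)
Right side y^r · r^s mod p:
64^2 = 4096 ≡ 9
64^4 ≡ 9^2 = 81 ≡ 14
64^8 ≡ 14^2 = 196 ≡ 62
64^16 ≡ 62^2 = 3844 ≡ 25
64^32 ≡ 25^2 = 625 ≡ 22
53 = 32 + 16 + 4 + 1, so 64^53 ≡ 22·25·14·64 ≡ 15 (mod 67)
53^2 = 2809 ≡ 62
53^4 ≡ 62^2 = 3844 ≡ 25
15·25 = 375 ≡ 40 (mod 67)
43 ≠ 40, so verification fails.

forged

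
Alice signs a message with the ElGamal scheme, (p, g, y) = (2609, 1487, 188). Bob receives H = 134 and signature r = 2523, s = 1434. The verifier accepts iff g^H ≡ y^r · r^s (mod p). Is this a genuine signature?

Left side g^H mod p:
1487^2 = 2211169 ≡ 1346
1487^4 ≡ 1346^2 = 1811716 ≡ 1070
1487^8 ≡ 1070^2 = 1144900 ≡ 2158
1487^16 ≡ 2158^2 = 4656964 ≡ 2508
1487^32 ≡ 2508^2 = 6290064 ≡ 2374
1487^64 ≡ 2374^2 = 5635876 ≡ 436
1487^128 ≡ 436^2 = 190096 ≡ 2248
134 = 128 + 4 + 2, so 1487^134 ≡ 2248·1070·1346 ≡ 2100 (mod 2609)
Right side y^r · r^s mod p:
188^2 = 35344 ≡ 1427
188^4 ≡ 1427^2 = 2036329 ≡ 1309
188^8 ≡ 1309^2 = 1713481 ≡ 1977
188^16 ≡ 1977^2 = 3908529 ≡ 247
188^32 ≡ 247^2 = 61009 ≡ 1002
188^64 ≡ 1002^2 = 1004004 ≡ 2148
188^128 ≡ 2148^2 = 4613904 ≡ 1192
188^256 ≡ 1192^2 = 1420864 ≡ 1568
188^512 ≡ 1568^2 = 2458624 ≡ 946
188^1024 ≡ 946^2 = 894916 ≡ 29
188^2048 ≡ 29^2 = 841
2523 = 2048 + 256 + 128 + 64 + 16 + 8 + 2 + 1, so 188^2523 ≡ 841·1568·1192·2148·247·1977·1427·188 ≡ 359 (mod 2609)
2523^2 = 6365529 ≡ 2178
2523^4 ≡ 2178^2 = 4743684 ≡ 522
2523^8 ≡ 522^2 = 272484 ≡ 1148
2523^16 ≡ 1148^2 = 1317904 ≡ 359
2523^32 ≡ 359^2 = 128881 ≡ 1040
2523^64 ≡ 1040^2 = 1081600 ≡ 1474
2523^128 ≡ 1474^2 = 2172676 ≡ 1988
2523^256 ≡ 1988^2 = 3952144 ≡ 2118
2523^512 ≡ 2118^2 = 4485924 ≡ 1053
2523^1024 ≡ 1053^2 = 1108809 ≡ 2593
1434 = 1024 + 256 + 128 + 16 + 8 + 2, so 2523^1434 ≡ 2593·2118·1988·359·1148·2178 ≡ 1076 (mod 2609)
359·1076 = 386284 ≡ 152 (mod 2609)
2100 ≠ 152, so verification fails.

forged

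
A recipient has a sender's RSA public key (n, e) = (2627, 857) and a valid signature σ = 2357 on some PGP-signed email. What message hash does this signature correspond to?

1934

Squares mod 2627: σ^1≡2357, σ^2≡1971, σ^4≡2135, σ^8≡380, σ^16≡2542, σ^32≡1971, σ^64≡2135, σ^128≡380, σ^256≡2542, σ^512≡1971
857 = 512 + 256 + 64 + 16 + 8 + 1, so σ^857 ≡ 1971·2542·2135·2542·380·2357 ≡ 1934 (mod 2627)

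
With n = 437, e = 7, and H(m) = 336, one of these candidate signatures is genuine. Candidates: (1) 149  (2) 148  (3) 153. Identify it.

Candidate 1: Squares mod 437: 149^1≡149, 149^2≡351, 149^4≡404; 7 = 4 + 2 + 1, so 149^7 ≡ 404·351·149 ≡ 283 (mod 437)
Candidate 2: Squares mod 437: 148^1≡148, 148^2≡54, 148^4≡294; 7 = 4 + 2 + 1, so 148^7 ≡ 294·54·148 ≡ 336 (mod 437)
  → matches H(m) = 336
Candidate 3: Squares mod 437: 153^1≡153, 153^2≡248, 153^4≡324; 7 = 4 + 2 + 1, so 153^7 ≡ 324·248·153 ≡ 172 (mod 437)

2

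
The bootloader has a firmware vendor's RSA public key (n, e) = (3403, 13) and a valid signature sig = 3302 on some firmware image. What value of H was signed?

2199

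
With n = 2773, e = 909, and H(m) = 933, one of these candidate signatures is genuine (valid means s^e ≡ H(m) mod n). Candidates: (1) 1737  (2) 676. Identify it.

Candidate 1: 1737^2 = 3017169 ≡ 145; 1737^4 ≡ 145^2 = 21025 ≡ 1614; 1737^8 ≡ 1614^2 = 2604996 ≡ 1149; 1737^16 ≡ 1149^2 = 1320201 ≡ 253; 1737^32 ≡ 253^2 = 64009 ≡ 230; 1737^64 ≡ 230^2 = 52900 ≡ 213; 1737^128 ≡ 213^2 = 45369 ≡ 1001; 1737^256 ≡ 1001^2 = 1002001 ≡ 948; 1737^512 ≡ 948^2 = 898704 ≡ 252; 909 = 512 + 256 + 128 + 8 + 4 + 1, so 1737^909 ≡ 252·948·1001·1149·1614·1737 ≡ 933 (mod 2773)
  → matches H(m) = 933
Candidate 2: 676^2 = 456976 ≡ 2204; 676^4 ≡ 2204^2 = 4857616 ≡ 2093; 676^8 ≡ 2093^2 = 4380649 ≡ 2082; 676^16 ≡ 2082^2 = 4334724 ≡ 525; 676^32 ≡ 525^2 = 275625 ≡ 1098; 676^64 ≡ 1098^2 = 1205604 ≡ 2122; 676^128 ≡ 2122^2 = 4502884 ≡ 2305; 676^256 ≡ 2305^2 = 5313025 ≡ 2730; 676^512 ≡ 2730^2 = 7452900 ≡ 1849; 909 = 512 + 256 + 128 + 8 + 4 + 1, so 676^909 ≡ 1849·2730·2305·2082·2093·676 ≡ 1478 (mod 2773)

1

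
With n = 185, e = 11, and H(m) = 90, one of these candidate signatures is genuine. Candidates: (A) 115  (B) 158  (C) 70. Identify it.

Candidate A: Squares mod 185: 115^1≡115, 115^2≡90, 115^4≡145, 115^8≡120; 11 = 8 + 2 + 1, so 115^11 ≡ 120·90·115 ≡ 95 (mod 185)
Candidate B: Squares mod 185: 158^1≡158, 158^2≡174, 158^4≡121, 158^8≡26; 11 = 8 + 2 + 1, so 158^11 ≡ 26·174·158 ≡ 137 (mod 185)
Candidate C: Squares mod 185: 70^1≡70, 70^2≡90, 70^4≡145, 70^8≡120; 11 = 8 + 2 + 1, so 70^11 ≡ 120·90·70 ≡ 90 (mod 185)
  → matches H(m) = 90

C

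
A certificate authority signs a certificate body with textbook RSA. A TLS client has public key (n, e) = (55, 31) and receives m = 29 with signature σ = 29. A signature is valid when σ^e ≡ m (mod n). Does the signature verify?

Squares mod 55: σ^1≡29, σ^2≡16, σ^4≡36, σ^8≡31, σ^16≡26
31 = 16 + 8 + 4 + 2 + 1, so σ^31 ≡ 26·31·36·16·29 ≡ 29 (mod 55)
σ^31 mod 55 = 29 matches m.

verifies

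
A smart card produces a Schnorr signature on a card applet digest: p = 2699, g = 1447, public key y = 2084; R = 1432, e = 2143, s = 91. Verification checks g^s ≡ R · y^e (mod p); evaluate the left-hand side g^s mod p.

1447^91 mod 2699 = 1234

1234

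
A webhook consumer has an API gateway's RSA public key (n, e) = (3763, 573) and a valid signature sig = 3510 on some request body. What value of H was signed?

1337

Squares mod 3763: sig^1≡3510, sig^2≡38, sig^4≡1444, sig^8≡434, sig^16≡206, sig^32≡1043, sig^64≡342, sig^128≡311, sig^256≡2646, sig^512≡2136
573 = 512 + 32 + 16 + 8 + 4 + 1, so sig^573 ≡ 2136·1043·206·434·1444·3510 ≡ 1337 (mod 3763)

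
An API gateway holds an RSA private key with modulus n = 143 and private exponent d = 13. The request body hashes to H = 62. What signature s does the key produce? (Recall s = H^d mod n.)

101

H^2 ≡ 62^2 = 3844 ≡ 126
H^4 ≡ 126^2 = 15876 ≡ 3
H^8 ≡ 3^2 = 9
13 = 8 + 4 + 1, so H^13 ≡ 9·3·62 ≡ 101 (mod 143)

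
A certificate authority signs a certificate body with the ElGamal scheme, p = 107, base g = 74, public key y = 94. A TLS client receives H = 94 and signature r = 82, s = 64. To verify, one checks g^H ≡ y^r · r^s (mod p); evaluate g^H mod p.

74^2 = 5476 ≡ 19
74^4 ≡ 19^2 = 361 ≡ 40
74^8 ≡ 40^2 = 1600 ≡ 102
74^16 ≡ 102^2 = 10404 ≡ 25
74^32 ≡ 25^2 = 625 ≡ 90
74^64 ≡ 90^2 = 8100 ≡ 75
94 = 64 + 16 + 8 + 4 + 2, so 74^94 ≡ 75·25·102·40·19 ≡ 23 (mod 107)

23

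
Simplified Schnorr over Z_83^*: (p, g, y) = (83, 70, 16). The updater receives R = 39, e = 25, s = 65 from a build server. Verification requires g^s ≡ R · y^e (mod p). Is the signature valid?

invalid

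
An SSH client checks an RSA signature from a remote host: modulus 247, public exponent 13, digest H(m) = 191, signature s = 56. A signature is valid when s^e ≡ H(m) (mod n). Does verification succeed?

fails

s^2 ≡ 56^2 = 3136 ≡ 172
s^4 ≡ 172^2 = 29584 ≡ 191
s^8 ≡ 191^2 = 36481 ≡ 172
13 = 8 + 4 + 1, so s^13 ≡ 172·191·56 ≡ 56 (mod 247)
The recovered value 56 does not match the digest 191.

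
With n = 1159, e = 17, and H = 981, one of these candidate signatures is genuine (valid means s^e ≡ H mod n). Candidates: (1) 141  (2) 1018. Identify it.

1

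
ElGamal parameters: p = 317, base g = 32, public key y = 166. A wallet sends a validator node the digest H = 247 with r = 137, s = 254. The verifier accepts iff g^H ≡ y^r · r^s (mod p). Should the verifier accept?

reject

Left side g^H mod p:
32^247 mod 317 = 164
Right side y^r · r^s mod p:
166^137 mod 317 = 209
137^254 mod 317 = 214
209·214 = 44726 ≡ 29 (mod 317)
164 ≠ 29, so verification fails.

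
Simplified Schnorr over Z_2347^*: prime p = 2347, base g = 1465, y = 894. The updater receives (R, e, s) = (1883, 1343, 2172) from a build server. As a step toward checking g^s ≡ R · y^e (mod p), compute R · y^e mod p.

1315

894^2 = 799236 ≡ 1256
894^4 ≡ 1256^2 = 1577536 ≡ 352
894^8 ≡ 352^2 = 123904 ≡ 1860
894^16 ≡ 1860^2 = 3459600 ≡ 122
894^32 ≡ 122^2 = 14884 ≡ 802
894^64 ≡ 802^2 = 643204 ≡ 126
894^128 ≡ 126^2 = 15876 ≡ 1794
894^256 ≡ 1794^2 = 3218436 ≡ 699
894^512 ≡ 699^2 = 488601 ≡ 425
894^1024 ≡ 425^2 = 180625 ≡ 2253
1343 = 1024 + 256 + 32 + 16 + 8 + 4 + 2 + 1, so 894^1343 ≡ 2253·699·802·122·1860·352·1256·894 ≡ 852 (mod 2347)
R · y^e ≡ 1883·852 = 1604316 ≡ 1315 (mod 2347)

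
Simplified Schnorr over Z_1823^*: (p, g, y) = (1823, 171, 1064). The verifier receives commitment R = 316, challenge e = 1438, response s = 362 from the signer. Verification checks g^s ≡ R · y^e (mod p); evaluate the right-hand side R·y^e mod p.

1411

1064^2 = 1132096 ≡ 13
1064^4 ≡ 13^2 = 169
1064^8 ≡ 169^2 = 28561 ≡ 1216
1064^16 ≡ 1216^2 = 1478656 ≡ 203
1064^32 ≡ 203^2 = 41209 ≡ 1103
1064^64 ≡ 1103^2 = 1216609 ≡ 668
1064^128 ≡ 668^2 = 446224 ≡ 1412
1064^256 ≡ 1412^2 = 1993744 ≡ 1205
1064^512 ≡ 1205^2 = 1452025 ≡ 917
1064^1024 ≡ 917^2 = 840889 ≡ 486
1438 = 1024 + 256 + 128 + 16 + 8 + 4 + 2, so 1064^1438 ≡ 486·1205·1412·203·1216·169·13 ≡ 91 (mod 1823)
R · y^e ≡ 316·91 = 28756 ≡ 1411 (mod 1823)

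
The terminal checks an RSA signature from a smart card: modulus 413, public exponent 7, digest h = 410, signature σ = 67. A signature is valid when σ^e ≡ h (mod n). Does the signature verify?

verifies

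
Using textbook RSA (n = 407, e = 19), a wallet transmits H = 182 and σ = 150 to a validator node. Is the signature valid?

invalid

Squares mod 407: σ^1≡150, σ^2≡115, σ^4≡201, σ^8≡108, σ^16≡268
19 = 16 + 2 + 1, so σ^19 ≡ 268·115·150 ≡ 294 (mod 407)
σ^19 mod 407 = 294, but H = 182.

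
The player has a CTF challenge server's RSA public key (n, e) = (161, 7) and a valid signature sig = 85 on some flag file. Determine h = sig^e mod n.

sig^2 ≡ 85^2 = 7225 ≡ 141
sig^4 ≡ 141^2 = 19881 ≡ 78
7 = 4 + 2 + 1, so sig^7 ≡ 78·141·85 ≡ 64 (mod 161)

64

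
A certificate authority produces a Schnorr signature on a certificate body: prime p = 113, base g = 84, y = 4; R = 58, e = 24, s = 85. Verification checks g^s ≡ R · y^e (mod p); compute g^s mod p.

17

84^2 = 7056 ≡ 50
84^4 ≡ 50^2 = 2500 ≡ 14
84^8 ≡ 14^2 = 196 ≡ 83
84^16 ≡ 83^2 = 6889 ≡ 109
84^32 ≡ 109^2 = 11881 ≡ 16
84^64 ≡ 16^2 = 256 ≡ 30
85 = 64 + 16 + 4 + 1, so 84^85 ≡ 30·109·14·84 ≡ 17 (mod 113)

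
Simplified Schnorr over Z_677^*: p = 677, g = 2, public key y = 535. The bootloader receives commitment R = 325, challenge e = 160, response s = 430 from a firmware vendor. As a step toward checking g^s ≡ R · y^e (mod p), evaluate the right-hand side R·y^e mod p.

535^2 = 286225 ≡ 531
535^4 ≡ 531^2 = 281961 ≡ 329
535^8 ≡ 329^2 = 108241 ≡ 598
535^16 ≡ 598^2 = 357604 ≡ 148
535^32 ≡ 148^2 = 21904 ≡ 240
535^64 ≡ 240^2 = 57600 ≡ 55
535^128 ≡ 55^2 = 3025 ≡ 317
160 = 128 + 32, so 535^160 ≡ 317·240 ≡ 256 (mod 677)
R · y^e ≡ 325·256 = 83200 ≡ 606 (mod 677)

606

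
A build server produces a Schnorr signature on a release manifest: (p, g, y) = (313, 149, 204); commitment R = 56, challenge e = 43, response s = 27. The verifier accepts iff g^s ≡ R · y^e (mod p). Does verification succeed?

g^s mod p:
Squares mod 313: 149^1≡149, 149^2≡291, 149^4≡171, 149^8≡132, 149^16≡209
27 = 16 + 8 + 2 + 1, so 149^27 ≡ 209·132·291·149 ≡ 61 (mod 313)
R · y^e mod p:
Squares mod 313: 204^1≡204, 204^2≡300, 204^4≡169, 204^8≡78, 204^16≡137, 204^32≡302
43 = 32 + 8 + 2 + 1, so 204^43 ≡ 302·78·300·204 ≡ 219 (mod 313)
56·219 = 12264 ≡ 57 (mod 313)
61 ≠ 57; the check fails.

fails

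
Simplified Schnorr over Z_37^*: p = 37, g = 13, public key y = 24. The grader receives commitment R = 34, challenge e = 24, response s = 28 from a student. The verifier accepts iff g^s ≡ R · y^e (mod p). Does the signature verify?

g^s mod p:
13^28 mod 37 = 33
R · y^e mod p:
24^24 mod 37 = 26
34·26 = 884 ≡ 33 (mod 37)
33 ≡ 33 (mod 37); signature holds.

verifies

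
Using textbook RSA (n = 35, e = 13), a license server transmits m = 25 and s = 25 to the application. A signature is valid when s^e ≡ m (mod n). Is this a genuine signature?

Squares mod 35: s^1≡25, s^2≡30, s^4≡25, s^8≡30
13 = 8 + 4 + 1, so s^13 ≡ 30·25·25 ≡ 25 (mod 35)
s^13 mod 35 = 25 matches m.

genuine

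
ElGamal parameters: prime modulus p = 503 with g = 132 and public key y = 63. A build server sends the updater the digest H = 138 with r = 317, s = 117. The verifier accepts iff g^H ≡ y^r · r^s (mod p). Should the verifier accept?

Left side g^H mod p:
132^2 = 17424 ≡ 322
132^4 ≡ 322^2 = 103684 ≡ 66
132^8 ≡ 66^2 = 4356 ≡ 332
132^16 ≡ 332^2 = 110224 ≡ 67
132^32 ≡ 67^2 = 4489 ≡ 465
132^64 ≡ 465^2 = 216225 ≡ 438
132^128 ≡ 438^2 = 191844 ≡ 201
138 = 128 + 8 + 2, so 132^138 ≡ 201·332·322 ≡ 47 (mod 503)
Right side y^r · r^s mod p:
63^2 = 3969 ≡ 448
63^4 ≡ 448^2 = 200704 ≡ 7
63^8 ≡ 7^2 = 49
63^16 ≡ 49^2 = 2401 ≡ 389
63^32 ≡ 389^2 = 151321 ≡ 421
63^64 ≡ 421^2 = 177241 ≡ 185
63^128 ≡ 185^2 = 34225 ≡ 21
63^256 ≡ 21^2 = 441
317 = 256 + 32 + 16 + 8 + 4 + 1, so 63^317 ≡ 441·421·389·49·7·63 ≡ 388 (mod 503)
317^2 = 100489 ≡ 392
317^4 ≡ 392^2 = 153664 ≡ 249
317^8 ≡ 249^2 = 62001 ≡ 132
317^16 ≡ 132^2 = 17424 ≡ 322
317^32 ≡ 322^2 = 103684 ≡ 66
317^64 ≡ 66^2 = 4356 ≡ 332
117 = 64 + 32 + 16 + 4 + 1, so 317^117 ≡ 332·66·322·249·317 ≡ 367 (mod 503)
388·367 = 142396 ≡ 47 (mod 503)
47 ≡ 47 (mod 503), so the signature is genuine.

accept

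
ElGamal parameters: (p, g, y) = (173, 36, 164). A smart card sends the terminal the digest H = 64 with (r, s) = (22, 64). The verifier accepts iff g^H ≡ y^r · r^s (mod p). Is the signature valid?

valid

Left side g^H mod p:
36^2 = 1296 ≡ 85
36^4 ≡ 85^2 = 7225 ≡ 132
36^8 ≡ 132^2 = 17424 ≡ 124
36^16 ≡ 124^2 = 15376 ≡ 152
36^32 ≡ 152^2 = 23104 ≡ 95
36^64 ≡ 95^2 = 9025 ≡ 29
Right side y^r · r^s mod p:
164^2 = 26896 ≡ 81
164^4 ≡ 81^2 = 6561 ≡ 160
164^8 ≡ 160^2 = 25600 ≡ 169
164^16 ≡ 169^2 = 28561 ≡ 16
22 = 16 + 4 + 2, so 164^22 ≡ 16·160·81 ≡ 106 (mod 173)
22^2 = 484 ≡ 138
22^4 ≡ 138^2 = 19044 ≡ 14
22^8 ≡ 14^2 = 196 ≡ 23
22^16 ≡ 23^2 = 529 ≡ 10
22^32 ≡ 10^2 = 100
22^64 ≡ 100^2 = 10000 ≡ 139
106·139 = 14734 ≡ 29 (mod 173)
29 ≡ 29 (mod 173), so the signature is genuine.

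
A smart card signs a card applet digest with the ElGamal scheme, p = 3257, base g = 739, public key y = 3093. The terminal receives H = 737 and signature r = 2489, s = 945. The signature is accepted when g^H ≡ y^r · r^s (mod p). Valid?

Left side g^H mod p:
739^2 = 546121 ≡ 2202
739^4 ≡ 2202^2 = 4848804 ≡ 2388
739^8 ≡ 2388^2 = 5702544 ≡ 2794
739^16 ≡ 2794^2 = 7806436 ≡ 2664
739^32 ≡ 2664^2 = 7096896 ≡ 3150
739^64 ≡ 3150^2 = 9922500 ≡ 1678
739^128 ≡ 1678^2 = 2815684 ≡ 1636
739^256 ≡ 1636^2 = 2676496 ≡ 2499
739^512 ≡ 2499^2 = 6245001 ≡ 1332
737 = 512 + 128 + 64 + 32 + 1, so 739^737 ≡ 1332·1636·1678·3150·739 ≡ 1060 (mod 3257)
Right side y^r · r^s mod p:
3093^2 = 9566649 ≡ 840
3093^4 ≡ 840^2 = 705600 ≡ 2088
3093^8 ≡ 2088^2 = 4359744 ≡ 1878
3093^16 ≡ 1878^2 = 3526884 ≡ 2810
3093^32 ≡ 2810^2 = 7896100 ≡ 1132
3093^64 ≡ 1132^2 = 1281424 ≡ 1423
3093^128 ≡ 1423^2 = 2024929 ≡ 2332
3093^256 ≡ 2332^2 = 5438224 ≡ 2291
3093^512 ≡ 2291^2 = 5248681 ≡ 1654
3093^1024 ≡ 1654^2 = 2735716 ≡ 3093
3093^2048 ≡ 3093^2 = 9566649 ≡ 840
2489 = 2048 + 256 + 128 + 32 + 16 + 8 + 1, so 3093^2489 ≡ 840·2291·2332·1132·2810·1878·3093 ≡ 2291 (mod 3257)
2489^2 = 6195121 ≡ 307
2489^4 ≡ 307^2 = 94249 ≡ 3053
2489^8 ≡ 3053^2 = 9320809 ≡ 2532
2489^16 ≡ 2532^2 = 6411024 ≡ 1248
2489^32 ≡ 1248^2 = 1557504 ≡ 658
2489^64 ≡ 658^2 = 432964 ≡ 3040
2489^128 ≡ 3040^2 = 9241600 ≡ 1491
2489^256 ≡ 1491^2 = 2223081 ≡ 1807
2489^512 ≡ 1807^2 = 3265249 ≡ 1735
945 = 512 + 256 + 128 + 32 + 16 + 1, so 2489^945 ≡ 1735·1807·1491·658·1248·2489 ≡ 2018 (mod 3257)
2291·2018 = 4623238 ≡ 1555 (mod 3257)
1060 ≠ 1555, so verification fails.

no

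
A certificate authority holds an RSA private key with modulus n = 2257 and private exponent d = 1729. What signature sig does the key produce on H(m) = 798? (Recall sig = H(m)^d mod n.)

1205

(H(m))^2 ≡ 798^2 = 636804 ≡ 330
(H(m))^4 ≡ 330^2 = 108900 ≡ 564
(H(m))^8 ≡ 564^2 = 318096 ≡ 2116
(H(m))^16 ≡ 2116^2 = 4477456 ≡ 1825
(H(m))^32 ≡ 1825^2 = 3330625 ≡ 1550
(H(m))^64 ≡ 1550^2 = 2402500 ≡ 1052
(H(m))^128 ≡ 1052^2 = 1106704 ≡ 774
(H(m))^256 ≡ 774^2 = 599076 ≡ 971
(H(m))^512 ≡ 971^2 = 942841 ≡ 1672
(H(m))^1024 ≡ 1672^2 = 2795584 ≡ 1418
1729 = 1024 + 512 + 128 + 64 + 1, so (H(m))^1729 ≡ 1418·1672·774·1052·798 ≡ 1205 (mod 2257)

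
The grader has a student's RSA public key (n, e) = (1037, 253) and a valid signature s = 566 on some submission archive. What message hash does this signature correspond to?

Squares mod 1037: s^1≡566, s^2≡960, s^4≡744, s^8≡815, s^16≡545, s^32≡443, s^64≡256, s^128≡205
253 = 128 + 64 + 32 + 16 + 8 + 4 + 1, so s^253 ≡ 205·256·443·545·815·744·566 ≡ 462 (mod 1037)

462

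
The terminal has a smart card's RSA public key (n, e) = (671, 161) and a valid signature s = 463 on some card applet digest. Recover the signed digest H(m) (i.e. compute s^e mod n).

45

s^2 ≡ 463^2 = 214369 ≡ 320
s^4 ≡ 320^2 = 102400 ≡ 408
s^8 ≡ 408^2 = 166464 ≡ 56
s^16 ≡ 56^2 = 3136 ≡ 452
s^32 ≡ 452^2 = 204304 ≡ 320
s^64 ≡ 320^2 = 102400 ≡ 408
s^128 ≡ 408^2 = 166464 ≡ 56
161 = 128 + 32 + 1, so s^161 ≡ 56·320·463 ≡ 45 (mod 671)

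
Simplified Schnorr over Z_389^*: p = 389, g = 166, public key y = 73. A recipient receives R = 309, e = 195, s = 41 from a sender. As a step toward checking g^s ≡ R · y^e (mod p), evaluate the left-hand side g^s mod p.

Squares mod 389: 166^1≡166, 166^2≡326, 166^4≡79, 166^8≡17, 166^16≡289, 166^32≡275
41 = 32 + 8 + 1, so 166^41 ≡ 275·17·166 ≡ 384 (mod 389)

384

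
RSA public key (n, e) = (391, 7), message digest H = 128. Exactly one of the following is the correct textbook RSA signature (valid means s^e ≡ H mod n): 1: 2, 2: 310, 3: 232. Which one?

Candidate 1: Squares mod 391: 2^1≡2, 2^2≡4, 2^4≡16; 7 = 4 + 2 + 1, so 2^7 ≡ 16·4·2 ≡ 128 (mod 391)
  → matches H = 128
Candidate 2: Squares mod 391: 310^1≡310, 310^2≡305, 310^4≡358; 7 = 4 + 2 + 1, so 310^7 ≡ 358·305·310 ≡ 30 (mod 391)
Candidate 3: Squares mod 391: 232^1≡232, 232^2≡257, 232^4≡361; 7 = 4 + 2 + 1, so 232^7 ≡ 361·257·232 ≡ 105 (mod 391)

1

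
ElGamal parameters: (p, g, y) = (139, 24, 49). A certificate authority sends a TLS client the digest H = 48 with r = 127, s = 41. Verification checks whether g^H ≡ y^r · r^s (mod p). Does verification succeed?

passes

Left side g^H mod p:
24^2 = 576 ≡ 20
24^4 ≡ 20^2 = 400 ≡ 122
24^8 ≡ 122^2 = 14884 ≡ 11
24^16 ≡ 11^2 = 121
24^32 ≡ 121^2 = 14641 ≡ 46
48 = 32 + 16, so 24^48 ≡ 46·121 ≡ 6 (mod 139)
Right side y^r · r^s mod p:
49^2 = 2401 ≡ 38
49^4 ≡ 38^2 = 1444 ≡ 54
49^8 ≡ 54^2 = 2916 ≡ 136
49^16 ≡ 136^2 = 18496 ≡ 9
49^32 ≡ 9^2 = 81
49^64 ≡ 81^2 = 6561 ≡ 28
127 = 64 + 32 + 16 + 8 + 4 + 2 + 1, so 49^127 ≡ 28·81·9·136·54·38·49 ≡ 16 (mod 139)
127^2 = 16129 ≡ 5
127^4 ≡ 5^2 = 25
127^8 ≡ 25^2 = 625 ≡ 69
127^16 ≡ 69^2 = 4761 ≡ 35
127^32 ≡ 35^2 = 1225 ≡ 113
41 = 32 + 8 + 1, so 127^41 ≡ 113·69·127 ≡ 122 (mod 139)
16·122 = 1952 ≡ 6 (mod 139)
6 ≡ 6 (mod 139), so the signature is genuine.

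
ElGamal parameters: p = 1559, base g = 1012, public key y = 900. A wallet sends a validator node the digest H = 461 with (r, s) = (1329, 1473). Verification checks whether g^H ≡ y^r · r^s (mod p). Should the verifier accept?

Left side g^H mod p:
1012^461 mod 1559 = 1544
Right side y^r · r^s mod p:
900^1329 mod 1559 = 75
1329^1473 mod 1559 = 1217
75·1217 = 91275 ≡ 853 (mod 1559)
1544 ≠ 853, so verification fails.

reject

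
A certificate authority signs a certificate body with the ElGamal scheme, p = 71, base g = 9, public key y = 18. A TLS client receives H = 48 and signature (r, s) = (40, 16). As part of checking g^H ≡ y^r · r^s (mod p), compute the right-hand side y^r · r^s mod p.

18^2 = 324 ≡ 40
18^4 ≡ 40^2 = 1600 ≡ 38
18^8 ≡ 38^2 = 1444 ≡ 24
18^16 ≡ 24^2 = 576 ≡ 8
18^32 ≡ 8^2 = 64
40 = 32 + 8, so 18^40 ≡ 64·24 ≡ 45 (mod 71)
40^2 = 1600 ≡ 38
40^4 ≡ 38^2 = 1444 ≡ 24
40^8 ≡ 24^2 = 576 ≡ 8
40^16 ≡ 8^2 = 64
y^r · r^s ≡ 45·64 = 2880 ≡ 40 (mod 71)

40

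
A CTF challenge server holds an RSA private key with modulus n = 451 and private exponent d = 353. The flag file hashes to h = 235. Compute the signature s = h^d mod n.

130

h^2 ≡ 235^2 = 55225 ≡ 203
h^4 ≡ 203^2 = 41209 ≡ 168
h^8 ≡ 168^2 = 28224 ≡ 262
h^16 ≡ 262^2 = 68644 ≡ 92
h^32 ≡ 92^2 = 8464 ≡ 346
h^64 ≡ 346^2 = 119716 ≡ 201
h^128 ≡ 201^2 = 40401 ≡ 262
h^256 ≡ 262^2 = 68644 ≡ 92
353 = 256 + 64 + 32 + 1, so h^353 ≡ 92·201·346·235 ≡ 130 (mod 451)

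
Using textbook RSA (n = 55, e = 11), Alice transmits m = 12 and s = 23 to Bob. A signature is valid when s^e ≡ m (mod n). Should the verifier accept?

accept

Squares mod 55: s^1≡23, s^2≡34, s^4≡1, s^8≡1
11 = 8 + 2 + 1, so s^11 ≡ 1·34·23 ≡ 12 (mod 55)
12 = m, so the signature checks out.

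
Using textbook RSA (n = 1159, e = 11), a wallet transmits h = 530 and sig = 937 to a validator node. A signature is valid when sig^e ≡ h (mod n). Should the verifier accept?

accept

sig^2 ≡ 937^2 = 877969 ≡ 606
sig^4 ≡ 606^2 = 367236 ≡ 992
sig^8 ≡ 992^2 = 984064 ≡ 73
11 = 8 + 2 + 1, so sig^11 ≡ 73·606·937 ≡ 530 (mod 1159)
530 = h, so the signature checks out.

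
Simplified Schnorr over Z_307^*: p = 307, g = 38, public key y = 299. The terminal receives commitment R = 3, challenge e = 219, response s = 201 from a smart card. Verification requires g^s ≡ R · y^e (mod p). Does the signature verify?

g^s mod p:
Squares mod 307: 38^1≡38, 38^2≡216, 38^4≡299, 38^8≡64, 38^16≡105, 38^32≡280, 38^64≡115, 38^128≡24
201 = 128 + 64 + 8 + 1, so 38^201 ≡ 24·115·64·38 ≡ 72 (mod 307)
R · y^e mod p:
Squares mod 307: 299^1≡299, 299^2≡64, 299^4≡105, 299^8≡280, 299^16≡115, 299^32≡24, 299^64≡269, 299^128≡216
219 = 128 + 64 + 16 + 8 + 2 + 1, so 299^219 ≡ 216·269·115·280·64·299 ≡ 24 (mod 307)
3·24 = 72 ≡ 72 (mod 307)
72 ≡ 72 (mod 307); signature holds.

verifies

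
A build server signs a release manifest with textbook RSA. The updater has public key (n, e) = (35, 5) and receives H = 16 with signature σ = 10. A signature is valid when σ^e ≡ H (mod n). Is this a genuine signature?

σ^2 ≡ 10^2 = 100 ≡ 30
σ^4 ≡ 30^2 = 900 ≡ 25
5 = 4 + 1, so σ^5 ≡ 25·10 ≡ 5 (mod 35)
5 ≠ 16, so verification fails.

forged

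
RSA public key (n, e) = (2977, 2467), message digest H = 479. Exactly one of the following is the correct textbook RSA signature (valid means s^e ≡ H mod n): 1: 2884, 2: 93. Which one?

Candidate 1: Squares mod 2977: 2884^1≡2884, 2884^2≡2695, 2884^4≡2122, 2884^8≡1660, 2884^16≡1875, 2884^32≡2765, 2884^64≡289, 2884^128≡165, 2884^256≡432, 2884^512≡2050, 2884^1024≡1953, 2884^2048≡672; 2467 = 2048 + 256 + 128 + 32 + 2 + 1, so 2884^2467 ≡ 672·432·165·2765·2695·2884 ≡ 2498 (mod 2977)
Candidate 2: Squares mod 2977: 93^1≡93, 93^2≡2695, 93^4≡2122, 93^8≡1660, 93^16≡1875, 93^32≡2765, 93^64≡289, 93^128≡165, 93^256≡432, 93^512≡2050, 93^1024≡1953, 93^2048≡672; 2467 = 2048 + 256 + 128 + 32 + 2 + 1, so 93^2467 ≡ 672·432·165·2765·2695·93 ≡ 479 (mod 2977)
  → matches H = 479

2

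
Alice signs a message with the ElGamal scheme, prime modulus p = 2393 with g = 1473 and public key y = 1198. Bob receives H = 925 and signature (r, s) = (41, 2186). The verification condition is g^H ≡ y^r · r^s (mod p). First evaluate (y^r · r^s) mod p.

Squares mod 2393: 1198^1≡1198, 1198^2≡1797, 1198^4≡1052, 1198^8≡1138, 1198^16≡431, 1198^32≡1500
41 = 32 + 8 + 1, so 1198^41 ≡ 1500·1138·1198 ≡ 2383 (mod 2393)
Squares mod 2393: 41^1≡41, 41^2≡1681, 41^4≡2021, 41^8≡1983, 41^16≡590, 41^32≡1115, 41^64≡1258, 41^128≡791, 41^256≡1108, 41^512≡55, 41^1024≡632, 41^2048≡2186
2186 = 2048 + 128 + 8 + 2, so 41^2186 ≡ 2186·791·1983·1681 ≡ 15 (mod 2393)
y^r · r^s ≡ 2383·15 = 35745 ≡ 2243 (mod 2393)

2243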